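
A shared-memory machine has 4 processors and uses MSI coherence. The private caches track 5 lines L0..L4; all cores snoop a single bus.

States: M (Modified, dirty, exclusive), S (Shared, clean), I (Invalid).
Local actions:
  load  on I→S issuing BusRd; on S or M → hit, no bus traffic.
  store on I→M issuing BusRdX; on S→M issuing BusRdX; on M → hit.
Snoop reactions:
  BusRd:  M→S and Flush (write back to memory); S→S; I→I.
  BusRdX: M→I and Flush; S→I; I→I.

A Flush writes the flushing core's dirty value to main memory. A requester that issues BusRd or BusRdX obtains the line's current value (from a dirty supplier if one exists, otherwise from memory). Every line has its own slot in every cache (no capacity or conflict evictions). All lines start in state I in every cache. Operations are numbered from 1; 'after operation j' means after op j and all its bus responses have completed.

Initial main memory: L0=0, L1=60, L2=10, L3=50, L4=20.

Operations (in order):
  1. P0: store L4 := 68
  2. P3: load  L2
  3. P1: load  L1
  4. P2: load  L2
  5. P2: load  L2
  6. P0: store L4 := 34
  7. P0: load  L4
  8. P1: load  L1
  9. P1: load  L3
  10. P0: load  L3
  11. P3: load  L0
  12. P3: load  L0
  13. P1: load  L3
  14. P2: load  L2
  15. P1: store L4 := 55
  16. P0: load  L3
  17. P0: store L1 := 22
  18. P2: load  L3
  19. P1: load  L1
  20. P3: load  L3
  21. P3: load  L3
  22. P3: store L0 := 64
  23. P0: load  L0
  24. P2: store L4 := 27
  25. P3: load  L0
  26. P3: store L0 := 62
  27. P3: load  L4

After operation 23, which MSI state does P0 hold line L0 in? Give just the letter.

state = S

[1] P0: store L4 := 68 | P0:M(68), P1:I, P2:I, P3:I | bus: BusRdX
[2] P3: load  L2 | P0:I, P1:I, P2:I, P3:S(10) | bus: BusRd
[3] P1: load  L1 | P0:I, P1:S(60), P2:I, P3:I | bus: BusRd
[4] P2: load  L2 | P0:I, P1:I, P2:S(10), P3:S(10) | bus: BusRd
[5] P2: load  L2 | P0:I, P1:I, P2:S(10), P3:S(10) | bus: none
[6] P0: store L4 := 34 | P0:M(34), P1:I, P2:I, P3:I | bus: none
[7] P0: load  L4 | P0:M(34), P1:I, P2:I, P3:I | bus: none
[8] P1: load  L1 | P0:I, P1:S(60), P2:I, P3:I | bus: none
[9] P1: load  L3 | P0:I, P1:S(50), P2:I, P3:I | bus: BusRd
[10] P0: load  L3 | P0:S(50), P1:S(50), P2:I, P3:I | bus: BusRd
[11] P3: load  L0 | P0:I, P1:I, P2:I, P3:S(0) | bus: BusRd
[12] P3: load  L0 | P0:I, P1:I, P2:I, P3:S(0) | bus: none
[13] P1: load  L3 | P0:S(50), P1:S(50), P2:I, P3:I | bus: none
[14] P2: load  L2 | P0:I, P1:I, P2:S(10), P3:S(10) | bus: none
[15] P1: store L4 := 55 | P0:I, P1:M(55), P2:I, P3:I | bus: BusRdX,Flush
[16] P0: load  L3 | P0:S(50), P1:S(50), P2:I, P3:I | bus: none
[17] P0: store L1 := 22 | P0:M(22), P1:I, P2:I, P3:I | bus: BusRdX
[18] P2: load  L3 | P0:S(50), P1:S(50), P2:S(50), P3:I | bus: BusRd
[19] P1: load  L1 | P0:S(22), P1:S(22), P2:I, P3:I | bus: BusRd,Flush
[20] P3: load  L3 | P0:S(50), P1:S(50), P2:S(50), P3:S(50) | bus: BusRd
[21] P3: load  L3 | P0:S(50), P1:S(50), P2:S(50), P3:S(50) | bus: none
[22] P3: store L0 := 64 | P0:I, P1:I, P2:I, P3:M(64) | bus: BusRdX
[23] P0: load  L0 | P0:S(64), P1:I, P2:I, P3:S(64) | bus: BusRd,Flush
[24] P2: store L4 := 27 | P0:I, P1:I, P2:M(27), P3:I | bus: BusRdX,Flush
[25] P3: load  L0 | P0:S(64), P1:I, P2:I, P3:S(64) | bus: none
[26] P3: store L0 := 62 | P0:I, P1:I, P2:I, P3:M(62) | bus: BusRdX
[27] P3: load  L4 | P0:I, P1:I, P2:S(27), P3:S(27) | bus: BusRd,Flush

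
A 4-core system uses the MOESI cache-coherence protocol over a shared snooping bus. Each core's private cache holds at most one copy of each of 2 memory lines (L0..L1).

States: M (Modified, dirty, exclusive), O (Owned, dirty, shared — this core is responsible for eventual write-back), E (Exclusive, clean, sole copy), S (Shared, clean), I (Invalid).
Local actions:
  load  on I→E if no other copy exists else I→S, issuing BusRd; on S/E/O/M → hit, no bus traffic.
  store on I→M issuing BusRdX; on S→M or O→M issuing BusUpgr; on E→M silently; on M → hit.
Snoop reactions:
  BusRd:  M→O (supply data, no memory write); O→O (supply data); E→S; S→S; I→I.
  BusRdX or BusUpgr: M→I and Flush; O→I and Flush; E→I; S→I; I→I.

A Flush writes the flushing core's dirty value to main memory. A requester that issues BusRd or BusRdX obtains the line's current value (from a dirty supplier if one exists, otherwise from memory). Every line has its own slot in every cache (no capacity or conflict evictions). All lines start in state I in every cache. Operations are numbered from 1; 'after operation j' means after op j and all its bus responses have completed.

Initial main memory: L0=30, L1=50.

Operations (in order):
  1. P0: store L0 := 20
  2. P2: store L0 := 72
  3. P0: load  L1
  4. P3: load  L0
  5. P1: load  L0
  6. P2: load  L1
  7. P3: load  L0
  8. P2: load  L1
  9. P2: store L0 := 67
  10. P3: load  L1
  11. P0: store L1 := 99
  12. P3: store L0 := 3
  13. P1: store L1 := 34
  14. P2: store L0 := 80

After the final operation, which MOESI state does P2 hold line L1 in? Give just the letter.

step 1: P0: store L0 := 20  ⟶  MIII  (L0)  txn=BusRdX  M[L0]=30
step 2: P2: store L0 := 72  ⟶  IIMI  (L0)  txn=BusRdX+Flush  M[L0]=20
step 3: P0: load  L1  ⟶  EIII  (L1)  txn=BusRd  M[L1]=50
step 4: P3: load  L0  ⟶  IIOS  (L0)  txn=BusRd  M[L0]=20
step 5: P1: load  L0  ⟶  ISOS  (L0)  txn=BusRd  M[L0]=20
step 6: P2: load  L1  ⟶  SISI  (L1)  txn=BusRd  M[L1]=50
step 7: P3: load  L0  ⟶  ISOS  (L0)  txn=∅  M[L0]=20
step 8: P2: load  L1  ⟶  SISI  (L1)  txn=∅  M[L1]=50
step 9: P2: store L0 := 67  ⟶  IIMI  (L0)  txn=BusUpgr  M[L0]=20
step 10: P3: load  L1  ⟶  SISS  (L1)  txn=BusRd  M[L1]=50
step 11: P0: store L1 := 99  ⟶  MIII  (L1)  txn=BusUpgr  M[L1]=50
step 12: P3: store L0 := 3  ⟶  IIIM  (L0)  txn=BusRdX+Flush  M[L0]=67
step 13: P1: store L1 := 34  ⟶  IMII  (L1)  txn=BusRdX+Flush  M[L1]=99
step 14: P2: store L0 := 80  ⟶  IIMI  (L0)  txn=BusRdX+Flush  M[L0]=3

state = I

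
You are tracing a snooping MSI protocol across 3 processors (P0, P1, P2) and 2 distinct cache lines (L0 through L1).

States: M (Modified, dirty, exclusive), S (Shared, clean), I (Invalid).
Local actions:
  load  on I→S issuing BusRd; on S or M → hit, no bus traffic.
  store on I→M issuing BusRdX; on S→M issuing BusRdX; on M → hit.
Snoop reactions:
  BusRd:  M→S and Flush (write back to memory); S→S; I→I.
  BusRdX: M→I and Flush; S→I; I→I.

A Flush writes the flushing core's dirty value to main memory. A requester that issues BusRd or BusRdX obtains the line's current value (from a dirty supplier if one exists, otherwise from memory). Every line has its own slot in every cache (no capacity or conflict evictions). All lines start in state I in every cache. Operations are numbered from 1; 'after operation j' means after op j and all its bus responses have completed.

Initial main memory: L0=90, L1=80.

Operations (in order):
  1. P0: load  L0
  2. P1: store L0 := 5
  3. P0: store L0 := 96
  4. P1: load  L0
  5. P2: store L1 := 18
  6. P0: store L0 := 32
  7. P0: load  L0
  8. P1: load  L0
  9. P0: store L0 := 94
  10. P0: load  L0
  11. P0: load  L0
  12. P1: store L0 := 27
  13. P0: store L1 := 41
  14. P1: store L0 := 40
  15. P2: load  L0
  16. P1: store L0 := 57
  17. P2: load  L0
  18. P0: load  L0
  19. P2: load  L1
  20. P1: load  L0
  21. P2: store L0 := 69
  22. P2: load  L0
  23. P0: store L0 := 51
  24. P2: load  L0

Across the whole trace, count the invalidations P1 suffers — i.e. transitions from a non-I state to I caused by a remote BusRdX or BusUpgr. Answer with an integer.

invalidations = 4

[1] P0: load  L0 | P0:S(90), P1:I, P2:I | bus: BusRd
[2] P1: store L0 := 5 | P0:I, P1:M(5), P2:I | bus: BusRdX
[3] P0: store L0 := 96 | P0:M(96), P1:I, P2:I | bus: BusRdX,Flush
[4] P1: load  L0 | P0:S(96), P1:S(96), P2:I | bus: BusRd,Flush
[5] P2: store L1 := 18 | P0:I, P1:I, P2:M(18) | bus: BusRdX
[6] P0: store L0 := 32 | P0:M(32), P1:I, P2:I | bus: BusRdX
[7] P0: load  L0 | P0:M(32), P1:I, P2:I | bus: none
[8] P1: load  L0 | P0:S(32), P1:S(32), P2:I | bus: BusRd,Flush
[9] P0: store L0 := 94 | P0:M(94), P1:I, P2:I | bus: BusRdX
[10] P0: load  L0 | P0:M(94), P1:I, P2:I | bus: none
[11] P0: load  L0 | P0:M(94), P1:I, P2:I | bus: none
[12] P1: store L0 := 27 | P0:I, P1:M(27), P2:I | bus: BusRdX,Flush
[13] P0: store L1 := 41 | P0:M(41), P1:I, P2:I | bus: BusRdX,Flush
[14] P1: store L0 := 40 | P0:I, P1:M(40), P2:I | bus: none
[15] P2: load  L0 | P0:I, P1:S(40), P2:S(40) | bus: BusRd,Flush
[16] P1: store L0 := 57 | P0:I, P1:M(57), P2:I | bus: BusRdX
[17] P2: load  L0 | P0:I, P1:S(57), P2:S(57) | bus: BusRd,Flush
[18] P0: load  L0 | P0:S(57), P1:S(57), P2:S(57) | bus: BusRd
[19] P2: load  L1 | P0:S(41), P1:I, P2:S(41) | bus: BusRd,Flush
[20] P1: load  L0 | P0:S(57), P1:S(57), P2:S(57) | bus: none
[21] P2: store L0 := 69 | P0:I, P1:I, P2:M(69) | bus: BusRdX
[22] P2: load  L0 | P0:I, P1:I, P2:M(69) | bus: none
[23] P0: store L0 := 51 | P0:M(51), P1:I, P2:I | bus: BusRdX,Flush
[24] P2: load  L0 | P0:S(51), P1:I, P2:S(51) | bus: BusRd,Flush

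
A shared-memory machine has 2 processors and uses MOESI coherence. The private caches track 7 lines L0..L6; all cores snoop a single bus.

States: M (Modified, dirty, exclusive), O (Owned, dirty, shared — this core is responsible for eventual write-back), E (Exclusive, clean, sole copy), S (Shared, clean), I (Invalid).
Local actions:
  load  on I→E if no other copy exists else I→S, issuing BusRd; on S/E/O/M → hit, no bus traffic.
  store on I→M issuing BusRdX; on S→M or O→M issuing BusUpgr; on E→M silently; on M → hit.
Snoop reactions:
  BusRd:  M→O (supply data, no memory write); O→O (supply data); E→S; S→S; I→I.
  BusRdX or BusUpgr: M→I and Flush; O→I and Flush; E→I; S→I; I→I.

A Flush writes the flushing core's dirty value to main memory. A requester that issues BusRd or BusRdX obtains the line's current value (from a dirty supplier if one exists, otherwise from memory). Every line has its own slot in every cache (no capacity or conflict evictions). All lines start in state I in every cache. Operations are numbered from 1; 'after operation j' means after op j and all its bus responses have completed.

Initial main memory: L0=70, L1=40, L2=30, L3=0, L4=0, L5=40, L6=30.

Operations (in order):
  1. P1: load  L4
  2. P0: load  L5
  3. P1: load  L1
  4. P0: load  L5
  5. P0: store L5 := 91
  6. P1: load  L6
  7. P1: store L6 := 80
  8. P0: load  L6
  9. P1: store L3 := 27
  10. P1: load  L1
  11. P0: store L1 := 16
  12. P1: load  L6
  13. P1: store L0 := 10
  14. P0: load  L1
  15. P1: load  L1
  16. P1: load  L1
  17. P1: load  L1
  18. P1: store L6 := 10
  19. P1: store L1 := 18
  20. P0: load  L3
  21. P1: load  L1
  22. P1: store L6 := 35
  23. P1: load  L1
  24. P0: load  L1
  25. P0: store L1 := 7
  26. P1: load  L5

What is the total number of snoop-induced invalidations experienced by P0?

1. P1: load  L4  bus=[BusRd]  L4: P0=I P1=E  mem[L4]=0
2. P0: load  L5  bus=[BusRd]  L5: P0=E P1=I  mem[L5]=40
3. P1: load  L1  bus=[BusRd]  L1: P0=I P1=E  mem[L1]=40
4. P0: load  L5  bus=[-]  L5: P0=E P1=I  mem[L5]=40
5. P0: store L5 := 91  bus=[-]  L5: P0=M P1=I  mem[L5]=40
6. P1: load  L6  bus=[BusRd]  L6: P0=I P1=E  mem[L6]=30
7. P1: store L6 := 80  bus=[-]  L6: P0=I P1=M  mem[L6]=30
8. P0: load  L6  bus=[BusRd]  L6: P0=S P1=O  mem[L6]=30
9. P1: store L3 := 27  bus=[BusRdX]  L3: P0=I P1=M  mem[L3]=0
10. P1: load  L1  bus=[-]  L1: P0=I P1=E  mem[L1]=40
11. P0: store L1 := 16  bus=[BusRdX]  L1: P0=M P1=I  mem[L1]=40
12. P1: load  L6  bus=[-]  L6: P0=S P1=O  mem[L6]=30
13. P1: store L0 := 10  bus=[BusRdX]  L0: P0=I P1=M  mem[L0]=70
14. P0: load  L1  bus=[-]  L1: P0=M P1=I  mem[L1]=40
15. P1: load  L1  bus=[BusRd]  L1: P0=O P1=S  mem[L1]=40
16. P1: load  L1  bus=[-]  L1: P0=O P1=S  mem[L1]=40
17. P1: load  L1  bus=[-]  L1: P0=O P1=S  mem[L1]=40
18. P1: store L6 := 10  bus=[BusUpgr]  L6: P0=I P1=M  mem[L6]=30
19. P1: store L1 := 18  bus=[BusUpgr,Flush]  L1: P0=I P1=M  mem[L1]=16
20. P0: load  L3  bus=[BusRd]  L3: P0=S P1=O  mem[L3]=0
21. P1: load  L1  bus=[-]  L1: P0=I P1=M  mem[L1]=16
22. P1: store L6 := 35  bus=[-]  L6: P0=I P1=M  mem[L6]=30
23. P1: load  L1  bus=[-]  L1: P0=I P1=M  mem[L1]=16
24. P0: load  L1  bus=[BusRd]  L1: P0=S P1=O  mem[L1]=16
25. P0: store L1 := 7  bus=[BusUpgr,Flush]  L1: P0=M P1=I  mem[L1]=18
26. P1: load  L5  bus=[BusRd]  L5: P0=O P1=S  mem[L5]=40

invalidations = 2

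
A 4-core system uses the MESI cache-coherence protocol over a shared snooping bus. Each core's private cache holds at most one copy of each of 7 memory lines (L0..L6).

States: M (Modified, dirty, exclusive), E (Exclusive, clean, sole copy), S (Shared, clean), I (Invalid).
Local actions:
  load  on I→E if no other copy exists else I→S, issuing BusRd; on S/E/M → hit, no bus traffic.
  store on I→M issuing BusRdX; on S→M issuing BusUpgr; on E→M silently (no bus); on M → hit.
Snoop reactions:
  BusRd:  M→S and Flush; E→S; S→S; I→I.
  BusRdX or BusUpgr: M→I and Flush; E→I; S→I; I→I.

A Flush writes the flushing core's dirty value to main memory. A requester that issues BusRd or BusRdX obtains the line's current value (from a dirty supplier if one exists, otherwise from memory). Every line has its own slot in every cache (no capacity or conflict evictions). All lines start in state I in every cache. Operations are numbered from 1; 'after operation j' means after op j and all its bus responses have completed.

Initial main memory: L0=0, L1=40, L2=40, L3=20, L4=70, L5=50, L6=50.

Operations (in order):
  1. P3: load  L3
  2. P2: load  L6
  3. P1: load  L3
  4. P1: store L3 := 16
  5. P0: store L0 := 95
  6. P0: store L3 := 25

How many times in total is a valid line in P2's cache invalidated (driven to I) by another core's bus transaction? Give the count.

1. P3: load  L3  bus=[BusRd]  L3: P0=I P1=I P2=I P3=E  mem[L3]=20
2. P2: load  L6  bus=[BusRd]  L6: P0=I P1=I P2=E P3=I  mem[L6]=50
3. P1: load  L3  bus=[BusRd]  L3: P0=I P1=S P2=I P3=S  mem[L3]=20
4. P1: store L3 := 16  bus=[BusUpgr]  L3: P0=I P1=M P2=I P3=I  mem[L3]=20
5. P0: store L0 := 95  bus=[BusRdX]  L0: P0=M P1=I P2=I P3=I  mem[L0]=0
6. P0: store L3 := 25  bus=[BusRdX,Flush]  L3: P0=M P1=I P2=I P3=I  mem[L3]=16

invalidations = 0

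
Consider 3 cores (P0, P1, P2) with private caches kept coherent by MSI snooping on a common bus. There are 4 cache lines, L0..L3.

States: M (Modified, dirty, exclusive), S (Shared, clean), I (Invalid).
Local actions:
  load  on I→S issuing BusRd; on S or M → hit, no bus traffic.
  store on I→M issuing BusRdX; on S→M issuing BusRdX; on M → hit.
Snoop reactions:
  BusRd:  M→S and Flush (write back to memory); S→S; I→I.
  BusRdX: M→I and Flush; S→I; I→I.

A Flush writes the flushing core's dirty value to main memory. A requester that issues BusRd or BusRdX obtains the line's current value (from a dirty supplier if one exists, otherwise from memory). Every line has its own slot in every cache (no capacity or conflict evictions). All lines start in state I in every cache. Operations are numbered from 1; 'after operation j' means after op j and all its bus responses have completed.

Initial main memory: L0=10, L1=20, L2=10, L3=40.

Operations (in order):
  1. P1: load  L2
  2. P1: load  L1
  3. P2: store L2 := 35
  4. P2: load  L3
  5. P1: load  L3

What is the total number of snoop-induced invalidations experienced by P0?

1. P1: load  L2  bus=[BusRd]  L2: P0=I P1=S P2=I  mem[L2]=10
2. P1: load  L1  bus=[BusRd]  L1: P0=I P1=S P2=I  mem[L1]=20
3. P2: store L2 := 35  bus=[BusRdX]  L2: P0=I P1=I P2=M  mem[L2]=10
4. P2: load  L3  bus=[BusRd]  L3: P0=I P1=I P2=S  mem[L3]=40
5. P1: load  L3  bus=[BusRd]  L3: P0=I P1=S P2=S  mem[L3]=40

invalidations = 0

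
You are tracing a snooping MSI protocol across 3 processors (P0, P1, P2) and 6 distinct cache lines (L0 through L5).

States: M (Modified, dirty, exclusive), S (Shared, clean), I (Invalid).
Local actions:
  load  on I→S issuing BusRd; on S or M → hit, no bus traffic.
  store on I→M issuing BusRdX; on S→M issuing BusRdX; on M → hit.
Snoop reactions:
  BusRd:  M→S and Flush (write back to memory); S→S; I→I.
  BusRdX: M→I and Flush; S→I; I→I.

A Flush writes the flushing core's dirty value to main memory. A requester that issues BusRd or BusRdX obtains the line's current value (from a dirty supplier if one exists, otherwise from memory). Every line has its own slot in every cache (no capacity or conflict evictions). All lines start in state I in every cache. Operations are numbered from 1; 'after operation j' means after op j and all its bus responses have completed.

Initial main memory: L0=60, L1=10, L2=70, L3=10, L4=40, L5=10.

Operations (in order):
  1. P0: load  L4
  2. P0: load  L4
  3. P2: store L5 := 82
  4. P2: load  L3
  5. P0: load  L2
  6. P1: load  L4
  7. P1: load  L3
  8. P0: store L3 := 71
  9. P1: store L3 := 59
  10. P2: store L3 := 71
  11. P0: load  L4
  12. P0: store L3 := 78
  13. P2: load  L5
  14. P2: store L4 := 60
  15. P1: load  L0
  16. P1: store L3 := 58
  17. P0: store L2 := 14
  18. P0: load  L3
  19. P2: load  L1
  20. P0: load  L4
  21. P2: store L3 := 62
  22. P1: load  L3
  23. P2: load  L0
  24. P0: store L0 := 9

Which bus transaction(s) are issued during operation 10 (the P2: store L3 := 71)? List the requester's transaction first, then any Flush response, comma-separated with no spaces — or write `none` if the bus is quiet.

bus = BusRdX,Flush

[1] P0: load  L4 | P0:S(40), P1:I, P2:I | bus: BusRd
[2] P0: load  L4 | P0:S(40), P1:I, P2:I | bus: none
[3] P2: store L5 := 82 | P0:I, P1:I, P2:M(82) | bus: BusRdX
[4] P2: load  L3 | P0:I, P1:I, P2:S(10) | bus: BusRd
[5] P0: load  L2 | P0:S(70), P1:I, P2:I | bus: BusRd
[6] P1: load  L4 | P0:S(40), P1:S(40), P2:I | bus: BusRd
[7] P1: load  L3 | P0:I, P1:S(10), P2:S(10) | bus: BusRd
[8] P0: store L3 := 71 | P0:M(71), P1:I, P2:I | bus: BusRdX
[9] P1: store L3 := 59 | P0:I, P1:M(59), P2:I | bus: BusRdX,Flush
[10] P2: store L3 := 71 | P0:I, P1:I, P2:M(71) | bus: BusRdX,Flush
[11] P0: load  L4 | P0:S(40), P1:S(40), P2:I | bus: none
[12] P0: store L3 := 78 | P0:M(78), P1:I, P2:I | bus: BusRdX,Flush
[13] P2: load  L5 | P0:I, P1:I, P2:M(82) | bus: none
[14] P2: store L4 := 60 | P0:I, P1:I, P2:M(60) | bus: BusRdX
[15] P1: load  L0 | P0:I, P1:S(60), P2:I | bus: BusRd
[16] P1: store L3 := 58 | P0:I, P1:M(58), P2:I | bus: BusRdX,Flush
[17] P0: store L2 := 14 | P0:M(14), P1:I, P2:I | bus: BusRdX
[18] P0: load  L3 | P0:S(58), P1:S(58), P2:I | bus: BusRd,Flush
[19] P2: load  L1 | P0:I, P1:I, P2:S(10) | bus: BusRd
[20] P0: load  L4 | P0:S(60), P1:I, P2:S(60) | bus: BusRd,Flush
[21] P2: store L3 := 62 | P0:I, P1:I, P2:M(62) | bus: BusRdX
[22] P1: load  L3 | P0:I, P1:S(62), P2:S(62) | bus: BusRd,Flush
[23] P2: load  L0 | P0:I, P1:S(60), P2:S(60) | bus: BusRd
[24] P0: store L0 := 9 | P0:M(9), P1:I, P2:I | bus: BusRdX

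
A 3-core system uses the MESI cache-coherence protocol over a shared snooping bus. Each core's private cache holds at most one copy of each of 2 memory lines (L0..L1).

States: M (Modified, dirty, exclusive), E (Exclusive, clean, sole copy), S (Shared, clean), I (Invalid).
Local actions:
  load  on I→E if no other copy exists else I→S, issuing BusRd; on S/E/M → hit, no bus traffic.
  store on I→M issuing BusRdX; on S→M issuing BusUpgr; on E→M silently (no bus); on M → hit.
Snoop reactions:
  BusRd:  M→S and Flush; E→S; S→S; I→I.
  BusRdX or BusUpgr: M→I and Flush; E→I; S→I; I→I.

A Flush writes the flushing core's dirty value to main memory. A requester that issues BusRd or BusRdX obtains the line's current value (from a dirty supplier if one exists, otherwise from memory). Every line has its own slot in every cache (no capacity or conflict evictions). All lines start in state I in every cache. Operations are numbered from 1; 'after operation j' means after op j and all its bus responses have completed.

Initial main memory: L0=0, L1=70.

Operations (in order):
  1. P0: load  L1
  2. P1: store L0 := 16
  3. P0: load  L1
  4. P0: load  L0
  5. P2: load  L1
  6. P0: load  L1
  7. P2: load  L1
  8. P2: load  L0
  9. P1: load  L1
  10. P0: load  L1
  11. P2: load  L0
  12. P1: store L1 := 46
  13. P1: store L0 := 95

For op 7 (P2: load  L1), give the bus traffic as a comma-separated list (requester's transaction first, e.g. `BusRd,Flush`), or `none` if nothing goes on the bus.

1. P0: load  L1  bus=[BusRd]  L1: P0=E P1=I P2=I  mem[L1]=70
2. P1: store L0 := 16  bus=[BusRdX]  L0: P0=I P1=M P2=I  mem[L0]=0
3. P0: load  L1  bus=[-]  L1: P0=E P1=I P2=I  mem[L1]=70
4. P0: load  L0  bus=[BusRd,Flush]  L0: P0=S P1=S P2=I  mem[L0]=16
5. P2: load  L1  bus=[BusRd]  L1: P0=S P1=I P2=S  mem[L1]=70
6. P0: load  L1  bus=[-]  L1: P0=S P1=I P2=S  mem[L1]=70
7. P2: load  L1  bus=[-]  L1: P0=S P1=I P2=S  mem[L1]=70
8. P2: load  L0  bus=[BusRd]  L0: P0=S P1=S P2=S  mem[L0]=16
9. P1: load  L1  bus=[BusRd]  L1: P0=S P1=S P2=S  mem[L1]=70
10. P0: load  L1  bus=[-]  L1: P0=S P1=S P2=S  mem[L1]=70
11. P2: load  L0  bus=[-]  L0: P0=S P1=S P2=S  mem[L0]=16
12. P1: store L1 := 46  bus=[BusUpgr]  L1: P0=I P1=M P2=I  mem[L1]=70
13. P1: store L0 := 95  bus=[BusUpgr]  L0: P0=I P1=M P2=I  mem[L0]=16

bus = none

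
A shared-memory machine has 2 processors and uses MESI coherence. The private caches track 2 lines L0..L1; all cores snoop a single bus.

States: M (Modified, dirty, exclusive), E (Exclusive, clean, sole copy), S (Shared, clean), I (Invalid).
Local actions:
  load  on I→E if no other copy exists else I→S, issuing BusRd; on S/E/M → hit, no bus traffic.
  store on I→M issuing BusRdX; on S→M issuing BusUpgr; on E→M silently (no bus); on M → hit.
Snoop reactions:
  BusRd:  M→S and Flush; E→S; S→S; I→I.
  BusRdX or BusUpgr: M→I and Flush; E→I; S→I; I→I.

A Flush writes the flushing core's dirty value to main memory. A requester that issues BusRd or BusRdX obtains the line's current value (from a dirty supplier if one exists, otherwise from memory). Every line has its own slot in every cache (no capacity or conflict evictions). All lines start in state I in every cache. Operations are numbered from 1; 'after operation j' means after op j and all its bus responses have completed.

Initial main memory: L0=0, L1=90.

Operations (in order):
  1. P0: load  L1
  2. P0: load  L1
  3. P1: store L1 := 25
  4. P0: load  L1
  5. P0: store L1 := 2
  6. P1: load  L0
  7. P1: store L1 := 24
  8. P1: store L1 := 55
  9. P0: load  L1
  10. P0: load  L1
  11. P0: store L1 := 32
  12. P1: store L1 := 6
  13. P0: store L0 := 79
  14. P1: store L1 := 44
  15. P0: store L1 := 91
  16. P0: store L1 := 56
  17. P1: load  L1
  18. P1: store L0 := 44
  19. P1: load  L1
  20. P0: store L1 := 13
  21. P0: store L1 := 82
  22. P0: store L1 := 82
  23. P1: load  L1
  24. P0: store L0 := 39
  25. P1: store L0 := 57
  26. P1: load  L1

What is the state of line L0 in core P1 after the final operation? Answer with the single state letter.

  op1 P0: load  L1 → E/I on L1; bus BusRd; mem=90
  op2 P0: load  L1 → E/I on L1; bus (none); mem=90
  op3 P1: store L1 := 25 → I/M on L1; bus BusRdX; mem=90
  op4 P0: load  L1 → S/S on L1; bus BusRd Flush; mem=25
  op5 P0: store L1 := 2 → M/I on L1; bus BusUpgr; mem=25
  op6 P1: load  L0 → I/E on L0; bus BusRd; mem=0
  op7 P1: store L1 := 24 → I/M on L1; bus BusRdX Flush; mem=2
  op8 P1: store L1 := 55 → I/M on L1; bus (none); mem=2
  op9 P0: load  L1 → S/S on L1; bus BusRd Flush; mem=55
  op10 P0: load  L1 → S/S on L1; bus (none); mem=55
  op11 P0: store L1 := 32 → M/I on L1; bus BusUpgr; mem=55
  op12 P1: store L1 := 6 → I/M on L1; bus BusRdX Flush; mem=32
  op13 P0: store L0 := 79 → M/I on L0; bus BusRdX; mem=0
  op14 P1: store L1 := 44 → I/M on L1; bus (none); mem=32
  op15 P0: store L1 := 91 → M/I on L1; bus BusRdX Flush; mem=44
  op16 P0: store L1 := 56 → M/I on L1; bus (none); mem=44
  op17 P1: load  L1 → S/S on L1; bus BusRd Flush; mem=56
  op18 P1: store L0 := 44 → I/M on L0; bus BusRdX Flush; mem=79
  op19 P1: load  L1 → S/S on L1; bus (none); mem=56
  op20 P0: store L1 := 13 → M/I on L1; bus BusUpgr; mem=56
  op21 P0: store L1 := 82 → M/I on L1; bus (none); mem=56
  op22 P0: store L1 := 82 → M/I on L1; bus (none); mem=56
  op23 P1: load  L1 → S/S on L1; bus BusRd Flush; mem=82
  op24 P0: store L0 := 39 → M/I on L0; bus BusRdX Flush; mem=44
  op25 P1: store L0 := 57 → I/M on L0; bus BusRdX Flush; mem=39
  op26 P1: load  L1 → S/S on L1; bus (none); mem=82

state = M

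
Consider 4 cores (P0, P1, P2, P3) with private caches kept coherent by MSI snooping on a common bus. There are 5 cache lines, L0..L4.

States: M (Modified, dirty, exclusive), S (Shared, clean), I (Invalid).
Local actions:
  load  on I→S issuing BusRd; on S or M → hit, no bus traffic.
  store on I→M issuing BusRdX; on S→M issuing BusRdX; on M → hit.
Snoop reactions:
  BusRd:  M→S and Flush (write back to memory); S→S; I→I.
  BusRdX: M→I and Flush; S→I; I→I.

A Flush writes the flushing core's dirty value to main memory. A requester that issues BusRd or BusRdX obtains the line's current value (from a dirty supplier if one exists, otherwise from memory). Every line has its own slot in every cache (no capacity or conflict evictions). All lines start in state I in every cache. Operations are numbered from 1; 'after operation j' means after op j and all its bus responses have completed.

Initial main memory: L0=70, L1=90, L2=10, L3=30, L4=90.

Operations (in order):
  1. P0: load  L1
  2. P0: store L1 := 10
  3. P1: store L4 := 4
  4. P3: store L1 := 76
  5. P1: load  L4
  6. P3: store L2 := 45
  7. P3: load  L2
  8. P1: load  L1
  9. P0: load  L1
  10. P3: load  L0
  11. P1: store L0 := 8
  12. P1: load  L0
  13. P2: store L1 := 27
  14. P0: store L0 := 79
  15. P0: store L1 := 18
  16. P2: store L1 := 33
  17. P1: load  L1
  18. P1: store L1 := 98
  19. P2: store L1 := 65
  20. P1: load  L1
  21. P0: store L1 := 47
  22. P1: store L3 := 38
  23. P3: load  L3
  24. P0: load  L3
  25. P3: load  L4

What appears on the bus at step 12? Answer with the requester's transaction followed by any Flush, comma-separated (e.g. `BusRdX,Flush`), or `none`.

bus = none

step 1: P0: load  L1  ⟶  SIII  (L1)  txn=BusRd  M[L1]=90
step 2: P0: store L1 := 10  ⟶  MIII  (L1)  txn=BusRdX  M[L1]=90
step 3: P1: store L4 := 4  ⟶  IMII  (L4)  txn=BusRdX  M[L4]=90
step 4: P3: store L1 := 76  ⟶  IIIM  (L1)  txn=BusRdX+Flush  M[L1]=10
step 5: P1: load  L4  ⟶  IMII  (L4)  txn=∅  M[L4]=90
step 6: P3: store L2 := 45  ⟶  IIIM  (L2)  txn=BusRdX  M[L2]=10
step 7: P3: load  L2  ⟶  IIIM  (L2)  txn=∅  M[L2]=10
step 8: P1: load  L1  ⟶  ISIS  (L1)  txn=BusRd+Flush  M[L1]=76
step 9: P0: load  L1  ⟶  SSIS  (L1)  txn=BusRd  M[L1]=76
step 10: P3: load  L0  ⟶  IIIS  (L0)  txn=BusRd  M[L0]=70
step 11: P1: store L0 := 8  ⟶  IMII  (L0)  txn=BusRdX  M[L0]=70
step 12: P1: load  L0  ⟶  IMII  (L0)  txn=∅  M[L0]=70
step 13: P2: store L1 := 27  ⟶  IIMI  (L1)  txn=BusRdX  M[L1]=76
step 14: P0: store L0 := 79  ⟶  MIII  (L0)  txn=BusRdX+Flush  M[L0]=8
step 15: P0: store L1 := 18  ⟶  MIII  (L1)  txn=BusRdX+Flush  M[L1]=27
step 16: P2: store L1 := 33  ⟶  IIMI  (L1)  txn=BusRdX+Flush  M[L1]=18
step 17: P1: load  L1  ⟶  ISSI  (L1)  txn=BusRd+Flush  M[L1]=33
step 18: P1: store L1 := 98  ⟶  IMII  (L1)  txn=BusRdX  M[L1]=33
step 19: P2: store L1 := 65  ⟶  IIMI  (L1)  txn=BusRdX+Flush  M[L1]=98
step 20: P1: load  L1  ⟶  ISSI  (L1)  txn=BusRd+Flush  M[L1]=65
step 21: P0: store L1 := 47  ⟶  MIII  (L1)  txn=BusRdX  M[L1]=65
step 22: P1: store L3 := 38  ⟶  IMII  (L3)  txn=BusRdX  M[L3]=30
step 23: P3: load  L3  ⟶  ISIS  (L3)  txn=BusRd+Flush  M[L3]=38
step 24: P0: load  L3  ⟶  SSIS  (L3)  txn=BusRd  M[L3]=38
step 25: P3: load  L4  ⟶  ISIS  (L4)  txn=BusRd+Flush  M[L4]=4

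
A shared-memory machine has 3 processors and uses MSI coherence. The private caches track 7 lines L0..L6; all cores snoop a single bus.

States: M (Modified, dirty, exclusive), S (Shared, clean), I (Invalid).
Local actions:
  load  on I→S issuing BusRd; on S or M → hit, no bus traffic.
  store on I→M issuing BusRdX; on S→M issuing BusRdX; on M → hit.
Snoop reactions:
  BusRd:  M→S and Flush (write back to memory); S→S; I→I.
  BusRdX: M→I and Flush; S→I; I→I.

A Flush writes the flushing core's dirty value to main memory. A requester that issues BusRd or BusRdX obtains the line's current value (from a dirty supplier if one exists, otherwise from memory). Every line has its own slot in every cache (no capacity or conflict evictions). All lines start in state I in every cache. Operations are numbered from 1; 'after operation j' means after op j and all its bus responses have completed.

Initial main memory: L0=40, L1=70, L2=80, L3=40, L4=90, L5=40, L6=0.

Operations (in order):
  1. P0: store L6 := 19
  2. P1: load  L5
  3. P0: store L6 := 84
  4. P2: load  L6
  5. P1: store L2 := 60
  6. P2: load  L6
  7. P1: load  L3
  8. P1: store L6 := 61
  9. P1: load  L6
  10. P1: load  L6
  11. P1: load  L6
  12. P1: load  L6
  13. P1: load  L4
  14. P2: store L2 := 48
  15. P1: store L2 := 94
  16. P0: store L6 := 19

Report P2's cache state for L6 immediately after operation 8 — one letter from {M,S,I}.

state = I

step 1: P0: store L6 := 19  ⟶  MII  (L6)  txn=BusRdX  M[L6]=0
step 2: P1: load  L5  ⟶  ISI  (L5)  txn=BusRd  M[L5]=40
step 3: P0: store L6 := 84  ⟶  MII  (L6)  txn=∅  M[L6]=0
step 4: P2: load  L6  ⟶  SIS  (L6)  txn=BusRd+Flush  M[L6]=84
step 5: P1: store L2 := 60  ⟶  IMI  (L2)  txn=BusRdX  M[L2]=80
step 6: P2: load  L6  ⟶  SIS  (L6)  txn=∅  M[L6]=84
step 7: P1: load  L3  ⟶  ISI  (L3)  txn=BusRd  M[L3]=40
step 8: P1: store L6 := 61  ⟶  IMI  (L6)  txn=BusRdX  M[L6]=84
step 9: P1: load  L6  ⟶  IMI  (L6)  txn=∅  M[L6]=84
step 10: P1: load  L6  ⟶  IMI  (L6)  txn=∅  M[L6]=84
step 11: P1: load  L6  ⟶  IMI  (L6)  txn=∅  M[L6]=84
step 12: P1: load  L6  ⟶  IMI  (L6)  txn=∅  M[L6]=84
step 13: P1: load  L4  ⟶  ISI  (L4)  txn=BusRd  M[L4]=90
step 14: P2: store L2 := 48  ⟶  IIM  (L2)  txn=BusRdX+Flush  M[L2]=60
step 15: P1: store L2 := 94  ⟶  IMI  (L2)  txn=BusRdX+Flush  M[L2]=48
step 16: P0: store L6 := 19  ⟶  MII  (L6)  txn=BusRdX+Flush  M[L6]=61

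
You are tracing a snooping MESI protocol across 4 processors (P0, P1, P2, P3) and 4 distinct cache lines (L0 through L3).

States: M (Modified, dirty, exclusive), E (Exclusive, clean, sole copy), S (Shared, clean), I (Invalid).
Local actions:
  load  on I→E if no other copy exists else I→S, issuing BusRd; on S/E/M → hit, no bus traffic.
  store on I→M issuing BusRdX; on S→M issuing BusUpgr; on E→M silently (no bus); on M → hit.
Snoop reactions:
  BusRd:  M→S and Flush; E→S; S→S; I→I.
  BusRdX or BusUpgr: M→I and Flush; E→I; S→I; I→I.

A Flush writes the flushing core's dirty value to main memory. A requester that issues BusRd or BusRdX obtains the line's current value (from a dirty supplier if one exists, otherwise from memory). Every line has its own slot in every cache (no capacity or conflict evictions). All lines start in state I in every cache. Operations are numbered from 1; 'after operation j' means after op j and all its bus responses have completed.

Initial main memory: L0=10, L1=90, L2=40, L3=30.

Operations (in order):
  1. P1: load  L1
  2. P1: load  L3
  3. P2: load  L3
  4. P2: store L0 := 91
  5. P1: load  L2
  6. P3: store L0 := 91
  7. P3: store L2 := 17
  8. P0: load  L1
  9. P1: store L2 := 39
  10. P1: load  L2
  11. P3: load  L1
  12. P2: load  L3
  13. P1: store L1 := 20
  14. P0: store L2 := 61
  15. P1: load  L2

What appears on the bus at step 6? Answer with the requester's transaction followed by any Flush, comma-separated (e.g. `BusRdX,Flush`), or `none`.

bus = BusRdX,Flush

[1] P1: load  L1 | P0:I, P1:E(90), P2:I, P3:I | bus: BusRd
[2] P1: load  L3 | P0:I, P1:E(30), P2:I, P3:I | bus: BusRd
[3] P2: load  L3 | P0:I, P1:S(30), P2:S(30), P3:I | bus: BusRd
[4] P2: store L0 := 91 | P0:I, P1:I, P2:M(91), P3:I | bus: BusRdX
[5] P1: load  L2 | P0:I, P1:E(40), P2:I, P3:I | bus: BusRd
[6] P3: store L0 := 91 | P0:I, P1:I, P2:I, P3:M(91) | bus: BusRdX,Flush
[7] P3: store L2 := 17 | P0:I, P1:I, P2:I, P3:M(17) | bus: BusRdX
[8] P0: load  L1 | P0:S(90), P1:S(90), P2:I, P3:I | bus: BusRd
[9] P1: store L2 := 39 | P0:I, P1:M(39), P2:I, P3:I | bus: BusRdX,Flush
[10] P1: load  L2 | P0:I, P1:M(39), P2:I, P3:I | bus: none
[11] P3: load  L1 | P0:S(90), P1:S(90), P2:I, P3:S(90) | bus: BusRd
[12] P2: load  L3 | P0:I, P1:S(30), P2:S(30), P3:I | bus: none
[13] P1: store L1 := 20 | P0:I, P1:M(20), P2:I, P3:I | bus: BusUpgr
[14] P0: store L2 := 61 | P0:M(61), P1:I, P2:I, P3:I | bus: BusRdX,Flush
[15] P1: load  L2 | P0:S(61), P1:S(61), P2:I, P3:I | bus: BusRd,Flush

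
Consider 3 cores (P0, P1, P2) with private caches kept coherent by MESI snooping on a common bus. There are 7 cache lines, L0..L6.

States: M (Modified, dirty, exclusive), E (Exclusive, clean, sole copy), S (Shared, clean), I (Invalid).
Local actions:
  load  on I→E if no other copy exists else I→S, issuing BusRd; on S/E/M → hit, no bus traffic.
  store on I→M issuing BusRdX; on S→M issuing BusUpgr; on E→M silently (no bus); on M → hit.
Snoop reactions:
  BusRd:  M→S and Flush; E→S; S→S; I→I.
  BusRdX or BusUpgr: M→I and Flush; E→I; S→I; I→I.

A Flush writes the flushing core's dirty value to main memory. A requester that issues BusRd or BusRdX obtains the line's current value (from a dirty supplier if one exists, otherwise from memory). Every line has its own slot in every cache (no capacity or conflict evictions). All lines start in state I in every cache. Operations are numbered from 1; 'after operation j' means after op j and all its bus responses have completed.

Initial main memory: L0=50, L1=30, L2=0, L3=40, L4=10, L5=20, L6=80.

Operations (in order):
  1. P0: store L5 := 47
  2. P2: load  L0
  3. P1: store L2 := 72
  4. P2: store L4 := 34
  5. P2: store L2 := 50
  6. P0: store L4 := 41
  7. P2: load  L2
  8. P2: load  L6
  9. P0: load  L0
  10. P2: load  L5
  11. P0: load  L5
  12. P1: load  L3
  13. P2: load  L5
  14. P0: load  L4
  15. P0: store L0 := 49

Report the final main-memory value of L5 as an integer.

  op1 P0: store L5 := 47 → M/I/I on L5; bus BusRdX; mem=20
  op2 P2: load  L0 → I/I/E on L0; bus BusRd; mem=50
  op3 P1: store L2 := 72 → I/M/I on L2; bus BusRdX; mem=0
  op4 P2: store L4 := 34 → I/I/M on L4; bus BusRdX; mem=10
  op5 P2: store L2 := 50 → I/I/M on L2; bus BusRdX Flush; mem=72
  op6 P0: store L4 := 41 → M/I/I on L4; bus BusRdX Flush; mem=34
  op7 P2: load  L2 → I/I/M on L2; bus (none); mem=72
  op8 P2: load  L6 → I/I/E on L6; bus BusRd; mem=80
  op9 P0: load  L0 → S/I/S on L0; bus BusRd; mem=50
  op10 P2: load  L5 → S/I/S on L5; bus BusRd Flush; mem=47
  op11 P0: load  L5 → S/I/S on L5; bus (none); mem=47
  op12 P1: load  L3 → I/E/I on L3; bus BusRd; mem=40
  op13 P2: load  L5 → S/I/S on L5; bus (none); mem=47
  op14 P0: load  L4 → M/I/I on L4; bus (none); mem=34
  op15 P0: store L0 := 49 → M/I/I on L0; bus BusUpgr; mem=50

memory[L5] = 47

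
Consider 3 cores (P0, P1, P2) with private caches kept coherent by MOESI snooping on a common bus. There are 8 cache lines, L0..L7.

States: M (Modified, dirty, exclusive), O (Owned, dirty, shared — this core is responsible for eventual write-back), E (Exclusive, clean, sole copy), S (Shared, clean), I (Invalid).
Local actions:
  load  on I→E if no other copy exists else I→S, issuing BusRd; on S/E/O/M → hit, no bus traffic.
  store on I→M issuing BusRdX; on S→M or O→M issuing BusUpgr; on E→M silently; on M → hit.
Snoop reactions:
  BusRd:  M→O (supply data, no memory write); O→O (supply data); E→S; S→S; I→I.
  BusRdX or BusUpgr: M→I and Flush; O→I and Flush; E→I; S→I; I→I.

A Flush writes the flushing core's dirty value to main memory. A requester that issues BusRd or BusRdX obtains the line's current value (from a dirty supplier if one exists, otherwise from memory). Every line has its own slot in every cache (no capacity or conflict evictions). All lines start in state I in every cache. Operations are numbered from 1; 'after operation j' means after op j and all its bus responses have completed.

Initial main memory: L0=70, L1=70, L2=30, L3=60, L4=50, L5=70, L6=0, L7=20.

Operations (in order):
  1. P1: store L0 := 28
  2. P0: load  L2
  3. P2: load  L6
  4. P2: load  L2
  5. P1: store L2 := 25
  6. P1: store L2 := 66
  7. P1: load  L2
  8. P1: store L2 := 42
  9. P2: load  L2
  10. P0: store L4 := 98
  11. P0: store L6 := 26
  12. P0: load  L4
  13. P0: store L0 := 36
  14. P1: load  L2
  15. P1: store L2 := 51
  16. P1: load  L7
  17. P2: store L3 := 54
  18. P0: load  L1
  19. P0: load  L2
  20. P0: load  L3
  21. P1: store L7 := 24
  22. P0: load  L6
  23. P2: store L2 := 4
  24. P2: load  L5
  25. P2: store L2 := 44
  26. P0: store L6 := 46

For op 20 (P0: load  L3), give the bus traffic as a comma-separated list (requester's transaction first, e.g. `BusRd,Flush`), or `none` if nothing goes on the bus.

bus = BusRd

  op1 P1: store L0 := 28 → I/M/I on L0; bus BusRdX; mem=70
  op2 P0: load  L2 → E/I/I on L2; bus BusRd; mem=30
  op3 P2: load  L6 → I/I/E on L6; bus BusRd; mem=0
  op4 P2: load  L2 → S/I/S on L2; bus BusRd; mem=30
  op5 P1: store L2 := 25 → I/M/I on L2; bus BusRdX; mem=30
  op6 P1: store L2 := 66 → I/M/I on L2; bus (none); mem=30
  op7 P1: load  L2 → I/M/I on L2; bus (none); mem=30
  op8 P1: store L2 := 42 → I/M/I on L2; bus (none); mem=30
  op9 P2: load  L2 → I/O/S on L2; bus BusRd; mem=30
  op10 P0: store L4 := 98 → M/I/I on L4; bus BusRdX; mem=50
  op11 P0: store L6 := 26 → M/I/I on L6; bus BusRdX; mem=0
  op12 P0: load  L4 → M/I/I on L4; bus (none); mem=50
  op13 P0: store L0 := 36 → M/I/I on L0; bus BusRdX Flush; mem=28
  op14 P1: load  L2 → I/O/S on L2; bus (none); mem=30
  op15 P1: store L2 := 51 → I/M/I on L2; bus BusUpgr; mem=30
  op16 P1: load  L7 → I/E/I on L7; bus BusRd; mem=20
  op17 P2: store L3 := 54 → I/I/M on L3; bus BusRdX; mem=60
  op18 P0: load  L1 → E/I/I on L1; bus BusRd; mem=70
  op19 P0: load  L2 → S/O/I on L2; bus BusRd; mem=30
  op20 P0: load  L3 → S/I/O on L3; bus BusRd; mem=60
  op21 P1: store L7 := 24 → I/M/I on L7; bus (none); mem=20
  op22 P0: load  L6 → M/I/I on L6; bus (none); mem=0
  op23 P2: store L2 := 4 → I/I/M on L2; bus BusRdX Flush; mem=51
  op24 P2: load  L5 → I/I/E on L5; bus BusRd; mem=70
  op25 P2: store L2 := 44 → I/I/M on L2; bus (none); mem=51
  op26 P0: store L6 := 46 → M/I/I on L6; bus (none); mem=0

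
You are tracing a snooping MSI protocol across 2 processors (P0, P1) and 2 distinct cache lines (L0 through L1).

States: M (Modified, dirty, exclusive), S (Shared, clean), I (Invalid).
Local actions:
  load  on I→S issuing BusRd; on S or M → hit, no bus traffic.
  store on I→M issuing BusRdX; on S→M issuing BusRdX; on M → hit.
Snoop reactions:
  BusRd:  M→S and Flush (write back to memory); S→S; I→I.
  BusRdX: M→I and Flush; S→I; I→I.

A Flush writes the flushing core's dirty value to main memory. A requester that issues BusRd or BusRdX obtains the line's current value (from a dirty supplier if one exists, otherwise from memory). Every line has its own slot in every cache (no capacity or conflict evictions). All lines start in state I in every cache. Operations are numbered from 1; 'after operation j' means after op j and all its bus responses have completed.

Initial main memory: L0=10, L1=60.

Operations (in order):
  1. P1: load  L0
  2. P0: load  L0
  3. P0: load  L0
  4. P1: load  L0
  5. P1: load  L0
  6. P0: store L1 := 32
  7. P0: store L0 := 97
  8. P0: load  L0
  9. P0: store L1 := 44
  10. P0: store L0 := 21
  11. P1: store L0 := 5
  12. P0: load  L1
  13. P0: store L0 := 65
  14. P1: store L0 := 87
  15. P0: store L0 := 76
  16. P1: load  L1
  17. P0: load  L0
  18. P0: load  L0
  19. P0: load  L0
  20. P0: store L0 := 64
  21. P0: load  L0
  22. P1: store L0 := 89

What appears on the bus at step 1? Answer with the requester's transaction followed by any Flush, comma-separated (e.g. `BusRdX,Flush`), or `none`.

bus = BusRd

[1] P1: load  L0 | P0:I, P1:S(10) | bus: BusRd
[2] P0: load  L0 | P0:S(10), P1:S(10) | bus: BusRd
[3] P0: load  L0 | P0:S(10), P1:S(10) | bus: none
[4] P1: load  L0 | P0:S(10), P1:S(10) | bus: none
[5] P1: load  L0 | P0:S(10), P1:S(10) | bus: none
[6] P0: store L1 := 32 | P0:M(32), P1:I | bus: BusRdX
[7] P0: store L0 := 97 | P0:M(97), P1:I | bus: BusRdX
[8] P0: load  L0 | P0:M(97), P1:I | bus: none
[9] P0: store L1 := 44 | P0:M(44), P1:I | bus: none
[10] P0: store L0 := 21 | P0:M(21), P1:I | bus: none
[11] P1: store L0 := 5 | P0:I, P1:M(5) | bus: BusRdX,Flush
[12] P0: load  L1 | P0:M(44), P1:I | bus: none
[13] P0: store L0 := 65 | P0:M(65), P1:I | bus: BusRdX,Flush
[14] P1: store L0 := 87 | P0:I, P1:M(87) | bus: BusRdX,Flush
[15] P0: store L0 := 76 | P0:M(76), P1:I | bus: BusRdX,Flush
[16] P1: load  L1 | P0:S(44), P1:S(44) | bus: BusRd,Flush
[17] P0: load  L0 | P0:M(76), P1:I | bus: none
[18] P0: load  L0 | P0:M(76), P1:I | bus: none
[19] P0: load  L0 | P0:M(76), P1:I | bus: none
[20] P0: store L0 := 64 | P0:M(64), P1:I | bus: none
[21] P0: load  L0 | P0:M(64), P1:I | bus: none
[22] P1: store L0 := 89 | P0:I, P1:M(89) | bus: BusRdX,Flush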